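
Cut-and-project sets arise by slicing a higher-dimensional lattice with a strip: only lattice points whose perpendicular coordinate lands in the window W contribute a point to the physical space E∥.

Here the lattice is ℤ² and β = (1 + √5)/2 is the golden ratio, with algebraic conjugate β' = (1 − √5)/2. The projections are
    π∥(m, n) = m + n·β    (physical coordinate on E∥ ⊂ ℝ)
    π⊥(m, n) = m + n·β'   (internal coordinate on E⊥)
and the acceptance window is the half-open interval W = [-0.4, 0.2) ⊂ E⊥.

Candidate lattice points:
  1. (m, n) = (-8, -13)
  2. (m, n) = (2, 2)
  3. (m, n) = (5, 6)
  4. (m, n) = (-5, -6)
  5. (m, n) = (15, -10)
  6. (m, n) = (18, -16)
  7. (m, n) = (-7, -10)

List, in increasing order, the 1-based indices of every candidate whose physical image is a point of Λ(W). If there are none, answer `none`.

Numerically β ≈ 1.618034 and β' = −1/β ≈ -0.618034.
[1] lift (-8,-13): star map gives 0.034442; window check -0.4 ≤ 0.034442 < 0.2 is true → IN Λ
[2] lift (2,2): star map gives 0.763932; window check -0.4 ≤ 0.763932 < 0.2 is false → out
[3] lift (5,6): star map gives 1.291796; window check -0.4 ≤ 1.291796 < 0.2 is false → out
[4] lift (-5,-6): star map gives -1.291796; window check -0.4 ≤ -1.291796 < 0.2 is false → out
[5] lift (15,-10): star map gives 21.180340; window check -0.4 ≤ 21.180340 < 0.2 is false → out
[6] lift (18,-16): star map gives 27.888544; window check -0.4 ≤ 27.888544 < 0.2 is false → out
[7] lift (-7,-10): star map gives -0.819660; window check -0.4 ≤ -0.819660 < 0.2 is false → out

1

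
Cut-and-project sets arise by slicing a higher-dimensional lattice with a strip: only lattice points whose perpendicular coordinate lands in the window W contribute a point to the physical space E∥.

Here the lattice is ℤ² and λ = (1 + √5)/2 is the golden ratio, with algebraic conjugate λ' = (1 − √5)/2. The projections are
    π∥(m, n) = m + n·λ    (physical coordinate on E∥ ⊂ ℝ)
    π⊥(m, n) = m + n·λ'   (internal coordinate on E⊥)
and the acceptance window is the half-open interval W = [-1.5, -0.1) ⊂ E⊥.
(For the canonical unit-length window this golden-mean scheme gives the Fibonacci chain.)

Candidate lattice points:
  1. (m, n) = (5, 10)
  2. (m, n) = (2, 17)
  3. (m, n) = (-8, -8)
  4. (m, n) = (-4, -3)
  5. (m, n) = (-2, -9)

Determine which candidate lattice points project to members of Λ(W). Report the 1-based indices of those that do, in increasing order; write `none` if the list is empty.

1

λ' = (1−√5)/2 ≈ -0.61803.
candidate 1: (m,n)=(5,10) → π∥ = 5+10·λ ≈ 21.18034, π⊥ = 5+10·λ' ≈ -1.18034 ∈ [-1.5, -0.1) ⇒ IN Λ
candidate 2: (m,n)=(2,17) → π∥ = 2+17·λ ≈ 29.50658, π⊥ = 2+17·λ' ≈ -8.50658 ∉ [-1.5, -0.1) ⇒ out
candidate 3: (m,n)=(-8,-8) → π∥ = -8-8·λ ≈ -20.94427, π⊥ = -8-8·λ' ≈ -3.05573 ∉ [-1.5, -0.1) ⇒ out
candidate 4: (m,n)=(-4,-3) → π∥ = -4-3·λ ≈ -8.85410, π⊥ = -4-3·λ' ≈ -2.14590 ∉ [-1.5, -0.1) ⇒ out
candidate 5: (m,n)=(-2,-9) → π∥ = -2-9·λ ≈ -16.56231, π⊥ = -2-9·λ' ≈ 3.56231 ∉ [-1.5, -0.1) ⇒ out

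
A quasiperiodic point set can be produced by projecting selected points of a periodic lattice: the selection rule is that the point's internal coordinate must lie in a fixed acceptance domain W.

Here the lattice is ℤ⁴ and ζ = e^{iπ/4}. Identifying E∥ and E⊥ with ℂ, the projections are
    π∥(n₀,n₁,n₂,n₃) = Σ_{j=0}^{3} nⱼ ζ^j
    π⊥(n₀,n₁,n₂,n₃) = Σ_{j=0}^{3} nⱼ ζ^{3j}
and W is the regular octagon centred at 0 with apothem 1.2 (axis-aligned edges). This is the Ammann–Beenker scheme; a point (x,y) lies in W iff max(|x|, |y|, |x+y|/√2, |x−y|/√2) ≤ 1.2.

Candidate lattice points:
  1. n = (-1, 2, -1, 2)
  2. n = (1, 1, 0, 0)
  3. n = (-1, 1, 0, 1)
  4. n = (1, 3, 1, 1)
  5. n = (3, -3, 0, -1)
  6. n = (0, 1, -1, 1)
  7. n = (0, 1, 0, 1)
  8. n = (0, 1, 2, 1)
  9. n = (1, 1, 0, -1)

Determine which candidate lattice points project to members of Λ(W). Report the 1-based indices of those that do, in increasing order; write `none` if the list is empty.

With ζ = e^{iπ/4} the internal vectors are ζ^0,ζ^3,ζ^6,ζ^9.
candidate 1: n = (-1, 2, -1, 2) → π⊥ ≈ (-1.00000, +3.82843); max(|x|,|y|,|x±y|/√2) = 3.82843 > 1.2 ⇒ ∉ W
candidate 2: n = (1, 1, 0, 0) → π⊥ ≈ (+0.29289, +0.70711); max(|x|,|y|,|x±y|/√2) = 0.70711 ≤ 1.2 ⇒ ∈ W
candidate 3: n = (-1, 1, 0, 1) → π⊥ ≈ (-1.00000, +1.41421); max(|x|,|y|,|x±y|/√2) = 1.70711 > 1.2 ⇒ ∉ W
candidate 4: n = (1, 3, 1, 1) → π⊥ ≈ (-0.41421, +1.82843); max(|x|,|y|,|x±y|/√2) = 1.82843 > 1.2 ⇒ ∉ W
candidate 5: n = (3, -3, 0, -1) → π⊥ ≈ (+4.41421, -2.82843); max(|x|,|y|,|x±y|/√2) = 5.12132 > 1.2 ⇒ ∉ W
candidate 6: n = (0, 1, -1, 1) → π⊥ ≈ (+0.00000, +2.41421); max(|x|,|y|,|x±y|/√2) = 2.41421 > 1.2 ⇒ ∉ W
candidate 7: n = (0, 1, 0, 1) → π⊥ ≈ (+0.00000, +1.41421); max(|x|,|y|,|x±y|/√2) = 1.41421 > 1.2 ⇒ ∉ W
candidate 8: n = (0, 1, 2, 1) → π⊥ ≈ (+0.00000, -0.58579); max(|x|,|y|,|x±y|/√2) = 0.58579 ≤ 1.2 ⇒ ∈ W
candidate 9: n = (1, 1, 0, -1) → π⊥ ≈ (-0.41421, +0.00000); max(|x|,|y|,|x±y|/√2) = 0.41421 ≤ 1.2 ⇒ ∈ W

2, 8, 9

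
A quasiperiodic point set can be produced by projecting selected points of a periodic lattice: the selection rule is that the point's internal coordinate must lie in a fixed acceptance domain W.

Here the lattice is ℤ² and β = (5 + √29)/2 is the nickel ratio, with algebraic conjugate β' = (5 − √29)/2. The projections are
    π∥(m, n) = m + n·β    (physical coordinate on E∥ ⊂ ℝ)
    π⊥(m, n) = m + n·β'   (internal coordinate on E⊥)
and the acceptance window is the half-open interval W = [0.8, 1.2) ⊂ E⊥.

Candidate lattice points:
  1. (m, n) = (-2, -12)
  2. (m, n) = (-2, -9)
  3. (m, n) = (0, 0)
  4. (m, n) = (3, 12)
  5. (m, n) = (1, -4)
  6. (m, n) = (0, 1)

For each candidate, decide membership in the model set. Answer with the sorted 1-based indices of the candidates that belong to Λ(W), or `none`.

Numerically β ≈ 5.1926 and β' = −1/β ≈ -0.1926.
#1 (-2,-12): internal coord -2 + (-12)·β' = +0.3110; +0.3110 ∉ [0.8, 1.2) → out
#2 (-2,-9): internal coord -2 + (-9)·β' = -0.2668; -0.2668 ∉ [0.8, 1.2) → out
#3 (0,0): internal coord 0 + (0)·β' = +0.0000; +0.0000 ∉ [0.8, 1.2) → out
#4 (3,12): internal coord 3 + (12)·β' = +0.6890; +0.6890 ∉ [0.8, 1.2) → out
#5 (1,-4): internal coord 1 + (-4)·β' = +1.7703; +1.7703 ∉ [0.8, 1.2) → out
#6 (0,1): internal coord 0 + (1)·β' = -0.1926; -0.1926 ∉ [0.8, 1.2) → out

none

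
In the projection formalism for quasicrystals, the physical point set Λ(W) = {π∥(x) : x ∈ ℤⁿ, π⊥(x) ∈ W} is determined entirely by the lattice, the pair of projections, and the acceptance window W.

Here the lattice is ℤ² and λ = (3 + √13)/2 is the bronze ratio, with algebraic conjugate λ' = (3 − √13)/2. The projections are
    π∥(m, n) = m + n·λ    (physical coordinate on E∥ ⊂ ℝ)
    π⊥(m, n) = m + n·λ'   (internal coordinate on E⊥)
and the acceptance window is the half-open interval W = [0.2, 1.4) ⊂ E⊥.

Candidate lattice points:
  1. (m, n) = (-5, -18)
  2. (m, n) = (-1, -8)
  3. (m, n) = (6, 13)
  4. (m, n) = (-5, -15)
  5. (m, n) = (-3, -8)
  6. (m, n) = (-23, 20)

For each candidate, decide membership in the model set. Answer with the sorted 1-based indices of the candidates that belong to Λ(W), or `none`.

λ' = (3−√13)/2 ≈ -0.302776.
#1 (-5,-18): internal coord -5 + (-18)·λ' = +0.449961; +0.449961 ∈ [0.2, 1.4) → IN Λ
#2 (-1,-8): internal coord -1 + (-8)·λ' = +1.422205; +1.422205 ∉ [0.2, 1.4) → out
#3 (6,13): internal coord 6 + (13)·λ' = +2.063917; +2.063917 ∉ [0.2, 1.4) → out
#4 (-5,-15): internal coord -5 + (-15)·λ' = -0.458365; -0.458365 ∉ [0.2, 1.4) → out
#5 (-3,-8): internal coord -3 + (-8)·λ' = -0.577795; -0.577795 ∉ [0.2, 1.4) → out
#6 (-23,20): internal coord -23 + (20)·λ' = -29.055513; -29.055513 ∉ [0.2, 1.4) → out

1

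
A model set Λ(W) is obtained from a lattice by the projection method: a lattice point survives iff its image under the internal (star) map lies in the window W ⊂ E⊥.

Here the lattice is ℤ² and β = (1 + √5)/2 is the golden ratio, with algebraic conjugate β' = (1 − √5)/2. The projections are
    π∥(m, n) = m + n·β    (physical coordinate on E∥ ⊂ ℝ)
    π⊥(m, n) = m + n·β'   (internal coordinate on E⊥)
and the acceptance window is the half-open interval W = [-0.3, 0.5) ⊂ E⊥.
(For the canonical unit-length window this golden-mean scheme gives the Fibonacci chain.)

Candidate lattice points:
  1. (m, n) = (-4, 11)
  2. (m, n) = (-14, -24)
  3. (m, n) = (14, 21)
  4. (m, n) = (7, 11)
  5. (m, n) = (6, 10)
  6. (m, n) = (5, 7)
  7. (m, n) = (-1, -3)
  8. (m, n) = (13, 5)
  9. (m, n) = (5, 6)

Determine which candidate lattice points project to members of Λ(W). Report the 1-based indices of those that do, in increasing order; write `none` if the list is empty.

β' = (1−√5)/2 ≈ -0.6180.
#1 (-4,11): internal coord -4 + (11)·β' = -10.7984; -10.7984 ∉ [-0.3, 0.5) → out
#2 (-14,-24): internal coord -14 + (-24)·β' = +0.8328; +0.8328 ∉ [-0.3, 0.5) → out
#3 (14,21): internal coord 14 + (21)·β' = +1.0213; +1.0213 ∉ [-0.3, 0.5) → out
#4 (7,11): internal coord 7 + (11)·β' = +0.2016; +0.2016 ∈ [-0.3, 0.5) → IN Λ
#5 (6,10): internal coord 6 + (10)·β' = -0.1803; -0.1803 ∈ [-0.3, 0.5) → IN Λ
#6 (5,7): internal coord 5 + (7)·β' = +0.6738; +0.6738 ∉ [-0.3, 0.5) → out
#7 (-1,-3): internal coord -1 + (-3)·β' = +0.8541; +0.8541 ∉ [-0.3, 0.5) → out
#8 (13,5): internal coord 13 + (5)·β' = +9.9098; +9.9098 ∉ [-0.3, 0.5) → out
#9 (5,6): internal coord 5 + (6)·β' = +1.2918; +1.2918 ∉ [-0.3, 0.5) → out

4, 5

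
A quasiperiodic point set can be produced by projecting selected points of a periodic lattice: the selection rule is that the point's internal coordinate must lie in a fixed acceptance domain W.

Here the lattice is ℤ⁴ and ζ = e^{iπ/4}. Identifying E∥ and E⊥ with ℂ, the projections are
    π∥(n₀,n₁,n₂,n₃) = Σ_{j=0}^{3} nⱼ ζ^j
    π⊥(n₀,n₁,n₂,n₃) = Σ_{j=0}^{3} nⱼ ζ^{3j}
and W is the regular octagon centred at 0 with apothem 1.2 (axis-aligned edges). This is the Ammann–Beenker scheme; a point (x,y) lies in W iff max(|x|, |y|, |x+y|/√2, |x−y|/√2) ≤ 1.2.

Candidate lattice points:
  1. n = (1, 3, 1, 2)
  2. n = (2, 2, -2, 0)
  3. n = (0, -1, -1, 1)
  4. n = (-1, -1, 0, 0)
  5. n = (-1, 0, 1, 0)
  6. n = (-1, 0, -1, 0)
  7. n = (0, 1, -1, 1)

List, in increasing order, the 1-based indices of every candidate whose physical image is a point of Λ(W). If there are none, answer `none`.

π⊥(n) = n₀ + n₁ζ³ + n₂ζ⁶ + n₃ζ⁹ where ζ = e^{iπ/4}.
candidate 1: n = (1, 3, 1, 2) → π⊥ ≈ (+0.2929, +2.5355); max(|x|,|y|,|x±y|/√2) = 2.5355 > 1.2 ⇒ ∉ W
candidate 2: n = (2, 2, -2, 0) → π⊥ ≈ (+0.5858, +3.4142); max(|x|,|y|,|x±y|/√2) = 3.4142 > 1.2 ⇒ ∉ W
candidate 3: n = (0, -1, -1, 1) → π⊥ ≈ (+1.4142, +1.0000); max(|x|,|y|,|x±y|/√2) = 1.7071 > 1.2 ⇒ ∉ W
candidate 4: n = (-1, -1, 0, 0) → π⊥ ≈ (-0.2929, -0.7071); max(|x|,|y|,|x±y|/√2) = 0.7071 ≤ 1.2 ⇒ ∈ W
candidate 5: n = (-1, 0, 1, 0) → π⊥ ≈ (-1.0000, -1.0000); max(|x|,|y|,|x±y|/√2) = 1.4142 > 1.2 ⇒ ∉ W
candidate 6: n = (-1, 0, -1, 0) → π⊥ ≈ (-1.0000, +1.0000); max(|x|,|y|,|x±y|/√2) = 1.4142 > 1.2 ⇒ ∉ W
candidate 7: n = (0, 1, -1, 1) → π⊥ ≈ (+0.0000, +2.4142); max(|x|,|y|,|x±y|/√2) = 2.4142 > 1.2 ⇒ ∉ W

4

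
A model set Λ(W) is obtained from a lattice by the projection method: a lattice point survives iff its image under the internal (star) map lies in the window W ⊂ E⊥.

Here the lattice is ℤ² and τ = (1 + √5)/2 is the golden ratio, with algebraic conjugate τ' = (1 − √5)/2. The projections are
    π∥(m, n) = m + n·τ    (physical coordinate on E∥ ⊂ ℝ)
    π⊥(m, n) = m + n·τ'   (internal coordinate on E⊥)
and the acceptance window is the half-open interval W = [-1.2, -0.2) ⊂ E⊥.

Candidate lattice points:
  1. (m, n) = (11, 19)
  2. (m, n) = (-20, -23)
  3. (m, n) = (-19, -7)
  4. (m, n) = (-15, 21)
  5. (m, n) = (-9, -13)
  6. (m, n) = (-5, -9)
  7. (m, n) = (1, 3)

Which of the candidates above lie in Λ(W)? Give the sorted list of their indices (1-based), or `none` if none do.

1, 5, 7

Compute τ' = (1−√5)/2 = -0.6180, so π⊥(m,n) = m -0.6180·n.
#1 (11,19): internal coord 11 + (19)·τ' = -0.7426; -0.7426 ∈ [-1.2, -0.2) → IN Λ
#2 (-20,-23): internal coord -20 + (-23)·τ' = -5.7852; -5.7852 ∉ [-1.2, -0.2) → out
#3 (-19,-7): internal coord -19 + (-7)·τ' = -14.6738; -14.6738 ∉ [-1.2, -0.2) → out
#4 (-15,21): internal coord -15 + (21)·τ' = -27.9787; -27.9787 ∉ [-1.2, -0.2) → out
#5 (-9,-13): internal coord -9 + (-13)·τ' = -0.9656; -0.9656 ∈ [-1.2, -0.2) → IN Λ
#6 (-5,-9): internal coord -5 + (-9)·τ' = +0.5623; +0.5623 ∉ [-1.2, -0.2) → out
#7 (1,3): internal coord 1 + (3)·τ' = -0.8541; -0.8541 ∈ [-1.2, -0.2) → IN Λ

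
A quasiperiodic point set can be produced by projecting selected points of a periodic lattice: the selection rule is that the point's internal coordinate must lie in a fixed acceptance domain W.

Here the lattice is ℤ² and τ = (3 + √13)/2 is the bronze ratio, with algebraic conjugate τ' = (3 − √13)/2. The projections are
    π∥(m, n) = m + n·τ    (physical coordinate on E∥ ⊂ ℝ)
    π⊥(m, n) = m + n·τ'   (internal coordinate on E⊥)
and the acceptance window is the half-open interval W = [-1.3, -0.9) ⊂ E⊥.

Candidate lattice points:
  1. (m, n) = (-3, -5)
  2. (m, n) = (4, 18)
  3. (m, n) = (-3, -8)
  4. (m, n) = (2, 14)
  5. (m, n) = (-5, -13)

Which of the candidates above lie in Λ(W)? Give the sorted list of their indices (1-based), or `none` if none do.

τ' = (3−√13)/2 ≈ -0.3028.
candidate 1: (m,n)=(-3,-5) → π∥ = -3-5·τ ≈ -19.5139, π⊥ = -3-5·τ' ≈ -1.4861 ∉ [-1.3, -0.9) ⇒ out
candidate 2: (m,n)=(4,18) → π∥ = 4+18·τ ≈ 63.4500, π⊥ = 4+18·τ' ≈ -1.4500 ∉ [-1.3, -0.9) ⇒ out
candidate 3: (m,n)=(-3,-8) → π∥ = -3-8·τ ≈ -29.4222, π⊥ = -3-8·τ' ≈ -0.5778 ∉ [-1.3, -0.9) ⇒ out
candidate 4: (m,n)=(2,14) → π∥ = 2+14·τ ≈ 48.2389, π⊥ = 2+14·τ' ≈ -2.2389 ∉ [-1.3, -0.9) ⇒ out
candidate 5: (m,n)=(-5,-13) → π∥ = -5-13·τ ≈ -47.9361, π⊥ = -5-13·τ' ≈ -1.0639 ∈ [-1.3, -0.9) ⇒ IN Λ

5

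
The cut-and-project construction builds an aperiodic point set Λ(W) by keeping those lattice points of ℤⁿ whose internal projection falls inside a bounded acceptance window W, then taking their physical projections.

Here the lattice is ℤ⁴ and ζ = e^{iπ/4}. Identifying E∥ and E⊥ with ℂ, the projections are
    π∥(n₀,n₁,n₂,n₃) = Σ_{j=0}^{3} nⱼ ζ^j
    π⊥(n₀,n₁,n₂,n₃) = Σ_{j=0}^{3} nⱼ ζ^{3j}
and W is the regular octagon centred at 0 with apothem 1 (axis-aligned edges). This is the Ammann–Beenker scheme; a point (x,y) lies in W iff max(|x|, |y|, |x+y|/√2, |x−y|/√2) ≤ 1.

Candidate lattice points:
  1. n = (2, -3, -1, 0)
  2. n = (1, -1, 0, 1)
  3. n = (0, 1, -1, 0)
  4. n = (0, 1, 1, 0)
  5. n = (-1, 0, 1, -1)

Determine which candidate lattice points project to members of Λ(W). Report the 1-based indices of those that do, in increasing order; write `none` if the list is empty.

Internal map: ζ^{3j} for j=0..3 gives (1,0), (−√2/2,√2/2), (0,−1), (√2/2,√2/2).
#1 (2, -3, -1, 0): internal (4.12132, -1.12132); octagon support 4.12132 vs apothem 1 → ∉ W
#2 (1, -1, 0, 1): internal (2.41421, 0.00000); octagon support 2.41421 vs apothem 1 → ∉ W
#3 (0, 1, -1, 0): internal (-0.70711, 1.70711); octagon support 1.70711 vs apothem 1 → ∉ W
#4 (0, 1, 1, 0): internal (-0.70711, -0.29289); octagon support 0.70711 vs apothem 1 → ∈ W
#5 (-1, 0, 1, -1): internal (-1.70711, -1.70711); octagon support 2.41421 vs apothem 1 → ∉ W

4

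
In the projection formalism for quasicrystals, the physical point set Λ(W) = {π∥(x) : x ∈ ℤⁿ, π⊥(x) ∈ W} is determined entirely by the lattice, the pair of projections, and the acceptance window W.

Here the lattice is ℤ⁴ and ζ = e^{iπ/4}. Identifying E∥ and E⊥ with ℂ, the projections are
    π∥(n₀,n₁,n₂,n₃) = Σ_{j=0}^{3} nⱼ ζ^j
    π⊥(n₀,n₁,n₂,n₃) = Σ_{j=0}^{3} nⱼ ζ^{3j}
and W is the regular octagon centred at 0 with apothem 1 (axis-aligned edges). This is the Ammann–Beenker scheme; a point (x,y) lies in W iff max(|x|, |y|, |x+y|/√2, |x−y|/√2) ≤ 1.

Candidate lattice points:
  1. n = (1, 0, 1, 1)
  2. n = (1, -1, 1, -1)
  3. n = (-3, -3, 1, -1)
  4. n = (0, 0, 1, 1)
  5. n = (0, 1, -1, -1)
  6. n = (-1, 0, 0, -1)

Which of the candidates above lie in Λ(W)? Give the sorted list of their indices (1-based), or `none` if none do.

4

With ζ = e^{iπ/4} the internal vectors are ζ^0,ζ^3,ζ^6,ζ^9.
candidate 1: n = (1, 0, 1, 1) → π⊥ ≈ (+1.707107, -0.292893); max(|x|,|y|,|x±y|/√2) = 1.707107 > 1 ⇒ ∉ W
candidate 2: n = (1, -1, 1, -1) → π⊥ ≈ (+1.000000, -2.414214); max(|x|,|y|,|x±y|/√2) = 2.414214 > 1 ⇒ ∉ W
candidate 3: n = (-3, -3, 1, -1) → π⊥ ≈ (-1.585786, -3.828427); max(|x|,|y|,|x±y|/√2) = 3.828427 > 1 ⇒ ∉ W
candidate 4: n = (0, 0, 1, 1) → π⊥ ≈ (+0.707107, -0.292893); max(|x|,|y|,|x±y|/√2) = 0.707107 ≤ 1 ⇒ ∈ W
candidate 5: n = (0, 1, -1, -1) → π⊥ ≈ (-1.414214, +1.000000); max(|x|,|y|,|x±y|/√2) = 1.707107 > 1 ⇒ ∉ W
candidate 6: n = (-1, 0, 0, -1) → π⊥ ≈ (-1.707107, -0.707107); max(|x|,|y|,|x±y|/√2) = 1.707107 > 1 ⇒ ∉ W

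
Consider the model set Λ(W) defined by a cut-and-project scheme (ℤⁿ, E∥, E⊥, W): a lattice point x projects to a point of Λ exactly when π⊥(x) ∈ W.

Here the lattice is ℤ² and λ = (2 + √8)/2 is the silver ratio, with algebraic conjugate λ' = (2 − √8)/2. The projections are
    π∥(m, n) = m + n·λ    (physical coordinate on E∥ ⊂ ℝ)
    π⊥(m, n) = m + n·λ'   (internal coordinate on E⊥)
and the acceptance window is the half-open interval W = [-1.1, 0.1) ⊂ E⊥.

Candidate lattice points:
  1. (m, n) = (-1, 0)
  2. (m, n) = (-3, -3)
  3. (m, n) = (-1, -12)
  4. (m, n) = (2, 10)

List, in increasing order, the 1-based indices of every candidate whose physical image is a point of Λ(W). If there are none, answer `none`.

1

λ' = (2−√8)/2 ≈ -0.4142.
#1 (-1,0): internal coord -1 + (0)·λ' = -1.0000; -1.0000 ∈ [-1.1, 0.1) → IN Λ
#2 (-3,-3): internal coord -3 + (-3)·λ' = -1.7574; -1.7574 ∉ [-1.1, 0.1) → out
#3 (-1,-12): internal coord -1 + (-12)·λ' = +3.9706; +3.9706 ∉ [-1.1, 0.1) → out
#4 (2,10): internal coord 2 + (10)·λ' = -2.1421; -2.1421 ∉ [-1.1, 0.1) → out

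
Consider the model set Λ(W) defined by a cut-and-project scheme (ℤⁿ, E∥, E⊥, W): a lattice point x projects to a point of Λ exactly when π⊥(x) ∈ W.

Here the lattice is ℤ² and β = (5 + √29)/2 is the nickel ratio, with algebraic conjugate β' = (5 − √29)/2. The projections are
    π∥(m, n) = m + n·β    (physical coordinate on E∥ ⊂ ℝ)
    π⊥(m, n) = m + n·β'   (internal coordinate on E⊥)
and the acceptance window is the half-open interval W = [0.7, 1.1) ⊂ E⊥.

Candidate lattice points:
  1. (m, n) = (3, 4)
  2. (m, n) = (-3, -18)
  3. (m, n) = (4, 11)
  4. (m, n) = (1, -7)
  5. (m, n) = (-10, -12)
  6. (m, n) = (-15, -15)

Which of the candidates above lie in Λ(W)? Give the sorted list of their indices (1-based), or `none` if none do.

none

Compute β' = (5−√29)/2 = -0.192582, so π⊥(m,n) = m -0.192582·n.
#1 (3,4): internal coord 3 + (4)·β' = +2.229670; +2.229670 ∉ [0.7, 1.1) → out
#2 (-3,-18): internal coord -3 + (-18)·β' = +0.466483; +0.466483 ∉ [0.7, 1.1) → out
#3 (4,11): internal coord 4 + (11)·β' = +1.881594; +1.881594 ∉ [0.7, 1.1) → out
#4 (1,-7): internal coord 1 + (-7)·β' = +2.348077; +2.348077 ∉ [0.7, 1.1) → out
#5 (-10,-12): internal coord -10 + (-12)·β' = -7.689011; -7.689011 ∉ [0.7, 1.1) → out
#6 (-15,-15): internal coord -15 + (-15)·β' = -12.111264; -12.111264 ∉ [0.7, 1.1) → out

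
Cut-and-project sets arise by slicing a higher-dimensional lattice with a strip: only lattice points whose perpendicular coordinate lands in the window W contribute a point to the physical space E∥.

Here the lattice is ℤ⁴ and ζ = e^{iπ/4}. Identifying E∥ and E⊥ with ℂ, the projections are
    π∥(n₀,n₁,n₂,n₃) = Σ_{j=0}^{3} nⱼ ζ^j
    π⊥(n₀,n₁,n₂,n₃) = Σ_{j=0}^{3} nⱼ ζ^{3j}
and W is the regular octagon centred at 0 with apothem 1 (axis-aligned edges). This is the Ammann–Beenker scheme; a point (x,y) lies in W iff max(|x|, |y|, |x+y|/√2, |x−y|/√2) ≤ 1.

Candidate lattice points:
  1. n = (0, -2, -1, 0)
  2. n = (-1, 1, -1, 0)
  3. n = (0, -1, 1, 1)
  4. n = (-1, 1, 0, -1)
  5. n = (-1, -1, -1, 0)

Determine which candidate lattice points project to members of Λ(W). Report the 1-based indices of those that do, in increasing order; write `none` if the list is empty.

5

With ζ = e^{iπ/4} the internal vectors are ζ^0,ζ^3,ζ^6,ζ^9.
#1 (0, -2, -1, 0): internal (1.414214, -0.414214); octagon support 1.414214 vs apothem 1 → ∉ W
#2 (-1, 1, -1, 0): internal (-1.707107, 1.707107); octagon support 2.414214 vs apothem 1 → ∉ W
#3 (0, -1, 1, 1): internal (1.414214, -1.000000); octagon support 1.707107 vs apothem 1 → ∉ W
#4 (-1, 1, 0, -1): internal (-2.414214, 0.000000); octagon support 2.414214 vs apothem 1 → ∉ W
#5 (-1, -1, -1, 0): internal (-0.292893, 0.292893); octagon support 0.414214 vs apothem 1 → ∈ W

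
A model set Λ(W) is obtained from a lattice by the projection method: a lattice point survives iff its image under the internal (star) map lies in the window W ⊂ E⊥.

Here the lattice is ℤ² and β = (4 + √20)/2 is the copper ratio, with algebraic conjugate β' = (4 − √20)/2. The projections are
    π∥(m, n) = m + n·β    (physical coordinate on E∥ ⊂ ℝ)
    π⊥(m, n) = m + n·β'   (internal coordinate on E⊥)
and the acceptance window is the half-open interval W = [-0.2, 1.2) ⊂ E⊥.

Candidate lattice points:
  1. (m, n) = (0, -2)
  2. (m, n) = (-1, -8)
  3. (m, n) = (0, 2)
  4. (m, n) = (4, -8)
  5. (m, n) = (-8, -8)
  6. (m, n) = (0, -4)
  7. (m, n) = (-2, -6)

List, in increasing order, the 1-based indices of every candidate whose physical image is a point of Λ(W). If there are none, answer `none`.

1, 2, 6

β' = (4−√20)/2 ≈ -0.23607.
candidate 1: (m,n)=(0,-2) → π∥ = 0-2·β ≈ -8.47214, π⊥ = 0-2·β' ≈ 0.47214 ∈ [-0.2, 1.2) ⇒ IN Λ
candidate 2: (m,n)=(-1,-8) → π∥ = -1-8·β ≈ -34.88854, π⊥ = -1-8·β' ≈ 0.88854 ∈ [-0.2, 1.2) ⇒ IN Λ
candidate 3: (m,n)=(0,2) → π∥ = 0+2·β ≈ 8.47214, π⊥ = 0+2·β' ≈ -0.47214 ∉ [-0.2, 1.2) ⇒ out
candidate 4: (m,n)=(4,-8) → π∥ = 4-8·β ≈ -29.88854, π⊥ = 4-8·β' ≈ 5.88854 ∉ [-0.2, 1.2) ⇒ out
candidate 5: (m,n)=(-8,-8) → π∥ = -8-8·β ≈ -41.88854, π⊥ = -8-8·β' ≈ -6.11146 ∉ [-0.2, 1.2) ⇒ out
candidate 6: (m,n)=(0,-4) → π∥ = 0-4·β ≈ -16.94427, π⊥ = 0-4·β' ≈ 0.94427 ∈ [-0.2, 1.2) ⇒ IN Λ
candidate 7: (m,n)=(-2,-6) → π∥ = -2-6·β ≈ -27.41641, π⊥ = -2-6·β' ≈ -0.58359 ∉ [-0.2, 1.2) ⇒ out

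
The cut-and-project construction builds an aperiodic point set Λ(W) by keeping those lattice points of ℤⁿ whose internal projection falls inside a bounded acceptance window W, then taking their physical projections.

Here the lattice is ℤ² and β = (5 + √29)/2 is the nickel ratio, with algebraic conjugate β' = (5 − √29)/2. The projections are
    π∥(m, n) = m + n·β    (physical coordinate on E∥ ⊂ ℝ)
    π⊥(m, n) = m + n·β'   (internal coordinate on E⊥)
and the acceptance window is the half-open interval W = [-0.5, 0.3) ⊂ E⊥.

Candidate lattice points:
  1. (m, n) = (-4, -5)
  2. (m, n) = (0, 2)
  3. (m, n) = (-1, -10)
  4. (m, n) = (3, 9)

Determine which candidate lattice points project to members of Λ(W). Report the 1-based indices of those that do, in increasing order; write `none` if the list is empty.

Numerically β ≈ 5.1926 and β' = −1/β ≈ -0.1926.
[1] lift (-4,-5): star map gives -3.0371; window check -0.5 ≤ -3.0371 < 0.3 is false → out
[2] lift (0,2): star map gives -0.3852; window check -0.5 ≤ -0.3852 < 0.3 is true → IN Λ
[3] lift (-1,-10): star map gives 0.9258; window check -0.5 ≤ 0.9258 < 0.3 is false → out
[4] lift (3,9): star map gives 1.2668; window check -0.5 ≤ 1.2668 < 0.3 is false → out

2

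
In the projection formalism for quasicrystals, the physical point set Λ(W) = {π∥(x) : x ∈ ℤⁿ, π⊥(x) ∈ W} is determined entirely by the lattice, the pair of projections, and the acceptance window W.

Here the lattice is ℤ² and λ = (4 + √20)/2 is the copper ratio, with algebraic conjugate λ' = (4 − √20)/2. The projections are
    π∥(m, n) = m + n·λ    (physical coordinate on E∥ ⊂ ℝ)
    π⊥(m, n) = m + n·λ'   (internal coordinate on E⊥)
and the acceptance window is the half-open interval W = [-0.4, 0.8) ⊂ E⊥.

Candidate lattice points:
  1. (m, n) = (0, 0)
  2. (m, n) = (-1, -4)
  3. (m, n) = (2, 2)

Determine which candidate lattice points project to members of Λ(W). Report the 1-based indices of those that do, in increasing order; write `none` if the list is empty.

1, 2

λ' = (4−√20)/2 ≈ -0.23607.
#1 (0,0): internal coord 0 + (0)·λ' = +0.00000; +0.00000 ∈ [-0.4, 0.8) → IN Λ
#2 (-1,-4): internal coord -1 + (-4)·λ' = -0.05573; -0.05573 ∈ [-0.4, 0.8) → IN Λ
#3 (2,2): internal coord 2 + (2)·λ' = +1.52786; +1.52786 ∉ [-0.4, 0.8) → out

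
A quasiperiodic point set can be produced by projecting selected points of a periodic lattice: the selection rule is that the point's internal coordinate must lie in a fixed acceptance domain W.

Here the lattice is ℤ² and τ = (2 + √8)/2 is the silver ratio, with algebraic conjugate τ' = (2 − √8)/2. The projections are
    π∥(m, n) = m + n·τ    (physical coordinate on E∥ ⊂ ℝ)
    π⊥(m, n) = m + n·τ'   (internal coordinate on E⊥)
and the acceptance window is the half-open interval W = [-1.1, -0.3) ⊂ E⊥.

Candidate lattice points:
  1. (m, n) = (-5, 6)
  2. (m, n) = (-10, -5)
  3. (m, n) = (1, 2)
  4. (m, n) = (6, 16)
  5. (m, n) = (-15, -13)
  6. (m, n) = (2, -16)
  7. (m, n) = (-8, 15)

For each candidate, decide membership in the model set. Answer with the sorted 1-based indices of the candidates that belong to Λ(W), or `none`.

Compute τ' = (2−√8)/2 = -0.41421, so π⊥(m,n) = m -0.41421·n.
candidate 1: (m,n)=(-5,6) → π∥ = -5+6·τ ≈ 9.48528, π⊥ = -5+6·τ' ≈ -7.48528 ∉ [-1.1, -0.3) ⇒ out
candidate 2: (m,n)=(-10,-5) → π∥ = -10-5·τ ≈ -22.07107, π⊥ = -10-5·τ' ≈ -7.92893 ∉ [-1.1, -0.3) ⇒ out
candidate 3: (m,n)=(1,2) → π∥ = 1+2·τ ≈ 5.82843, π⊥ = 1+2·τ' ≈ 0.17157 ∉ [-1.1, -0.3) ⇒ out
candidate 4: (m,n)=(6,16) → π∥ = 6+16·τ ≈ 44.62742, π⊥ = 6+16·τ' ≈ -0.62742 ∈ [-1.1, -0.3) ⇒ IN Λ
candidate 5: (m,n)=(-15,-13) → π∥ = -15-13·τ ≈ -46.38478, π⊥ = -15-13·τ' ≈ -9.61522 ∉ [-1.1, -0.3) ⇒ out
candidate 6: (m,n)=(2,-16) → π∥ = 2-16·τ ≈ -36.62742, π⊥ = 2-16·τ' ≈ 8.62742 ∉ [-1.1, -0.3) ⇒ out
candidate 7: (m,n)=(-8,15) → π∥ = -8+15·τ ≈ 28.21320, π⊥ = -8+15·τ' ≈ -14.21320 ∉ [-1.1, -0.3) ⇒ out

4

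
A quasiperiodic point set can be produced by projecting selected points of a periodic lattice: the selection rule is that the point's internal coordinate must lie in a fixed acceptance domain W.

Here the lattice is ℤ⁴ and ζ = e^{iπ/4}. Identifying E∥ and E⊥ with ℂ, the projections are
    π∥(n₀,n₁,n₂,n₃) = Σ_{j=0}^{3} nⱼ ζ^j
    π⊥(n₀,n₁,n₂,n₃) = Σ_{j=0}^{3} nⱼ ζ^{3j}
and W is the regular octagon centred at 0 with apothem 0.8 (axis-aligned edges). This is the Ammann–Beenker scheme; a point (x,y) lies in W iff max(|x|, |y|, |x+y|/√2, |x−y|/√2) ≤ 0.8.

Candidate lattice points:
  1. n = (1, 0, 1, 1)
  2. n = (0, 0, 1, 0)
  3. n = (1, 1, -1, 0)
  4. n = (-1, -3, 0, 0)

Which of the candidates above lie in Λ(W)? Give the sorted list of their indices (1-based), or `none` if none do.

Internal map: ζ^{3j} for j=0..3 gives (1,0), (−√2/2,√2/2), (0,−1), (√2/2,√2/2).
#1 (1, 0, 1, 1): internal (1.707107, -0.292893); octagon support 1.707107 vs apothem 0.8 → ∉ W
#2 (0, 0, 1, 0): internal (0.000000, -1.000000); octagon support 1.000000 vs apothem 0.8 → ∉ W
#3 (1, 1, -1, 0): internal (0.292893, 1.707107); octagon support 1.707107 vs apothem 0.8 → ∉ W
#4 (-1, -3, 0, 0): internal (1.121320, -2.121320); octagon support 2.292893 vs apothem 0.8 → ∉ W

none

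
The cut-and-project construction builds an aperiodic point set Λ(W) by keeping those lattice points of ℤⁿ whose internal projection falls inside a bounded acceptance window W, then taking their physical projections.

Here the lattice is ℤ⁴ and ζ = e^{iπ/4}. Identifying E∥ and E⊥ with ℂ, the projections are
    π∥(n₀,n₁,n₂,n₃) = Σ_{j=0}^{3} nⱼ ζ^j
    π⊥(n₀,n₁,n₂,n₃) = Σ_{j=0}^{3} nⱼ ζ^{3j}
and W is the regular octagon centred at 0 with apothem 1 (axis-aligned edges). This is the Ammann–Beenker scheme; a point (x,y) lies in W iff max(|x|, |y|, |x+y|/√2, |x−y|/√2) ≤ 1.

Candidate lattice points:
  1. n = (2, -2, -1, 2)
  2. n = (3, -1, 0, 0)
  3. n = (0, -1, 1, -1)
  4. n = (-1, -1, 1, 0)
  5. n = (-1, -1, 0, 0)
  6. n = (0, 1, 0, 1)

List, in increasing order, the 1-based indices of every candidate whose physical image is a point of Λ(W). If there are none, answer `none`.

With ζ = e^{iπ/4} the internal vectors are ζ^0,ζ^3,ζ^6,ζ^9.
#1 (2, -2, -1, 2): internal (4.8284, 1.0000); octagon support 4.8284 vs apothem 1 → ∉ W
#2 (3, -1, 0, 0): internal (3.7071, -0.7071); octagon support 3.7071 vs apothem 1 → ∉ W
#3 (0, -1, 1, -1): internal (0.0000, -2.4142); octagon support 2.4142 vs apothem 1 → ∉ W
#4 (-1, -1, 1, 0): internal (-0.2929, -1.7071); octagon support 1.7071 vs apothem 1 → ∉ W
#5 (-1, -1, 0, 0): internal (-0.2929, -0.7071); octagon support 0.7071 vs apothem 1 → ∈ W
#6 (0, 1, 0, 1): internal (0.0000, 1.4142); octagon support 1.4142 vs apothem 1 → ∉ W

5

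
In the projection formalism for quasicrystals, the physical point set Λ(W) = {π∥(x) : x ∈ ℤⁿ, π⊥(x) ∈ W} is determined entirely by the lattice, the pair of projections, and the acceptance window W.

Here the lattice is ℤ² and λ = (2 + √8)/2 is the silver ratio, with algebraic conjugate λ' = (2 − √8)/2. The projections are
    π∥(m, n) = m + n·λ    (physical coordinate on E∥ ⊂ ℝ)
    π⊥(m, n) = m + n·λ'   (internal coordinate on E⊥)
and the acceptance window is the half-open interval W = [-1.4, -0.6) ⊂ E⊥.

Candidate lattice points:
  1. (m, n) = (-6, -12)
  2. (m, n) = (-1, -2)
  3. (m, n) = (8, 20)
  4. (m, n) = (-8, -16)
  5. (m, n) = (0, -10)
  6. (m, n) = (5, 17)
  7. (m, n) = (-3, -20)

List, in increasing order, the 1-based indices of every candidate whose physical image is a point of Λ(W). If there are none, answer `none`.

Compute λ' = (2−√8)/2 = -0.414214, so π⊥(m,n) = m -0.414214·n.
candidate 1: (m,n)=(-6,-12) → π∥ = -6-12·λ ≈ -34.970563, π⊥ = -6-12·λ' ≈ -1.029437 ∈ [-1.4, -0.6) ⇒ IN Λ
candidate 2: (m,n)=(-1,-2) → π∥ = -1-2·λ ≈ -5.828427, π⊥ = -1-2·λ' ≈ -0.171573 ∉ [-1.4, -0.6) ⇒ out
candidate 3: (m,n)=(8,20) → π∥ = 8+20·λ ≈ 56.284271, π⊥ = 8+20·λ' ≈ -0.284271 ∉ [-1.4, -0.6) ⇒ out
candidate 4: (m,n)=(-8,-16) → π∥ = -8-16·λ ≈ -46.627417, π⊥ = -8-16·λ' ≈ -1.372583 ∈ [-1.4, -0.6) ⇒ IN Λ
candidate 5: (m,n)=(0,-10) → π∥ = 0-10·λ ≈ -24.142136, π⊥ = 0-10·λ' ≈ 4.142136 ∉ [-1.4, -0.6) ⇒ out
candidate 6: (m,n)=(5,17) → π∥ = 5+17·λ ≈ 46.041631, π⊥ = 5+17·λ' ≈ -2.041631 ∉ [-1.4, -0.6) ⇒ out
candidate 7: (m,n)=(-3,-20) → π∥ = -3-20·λ ≈ -51.284271, π⊥ = -3-20·λ' ≈ 5.284271 ∉ [-1.4, -0.6) ⇒ out

1, 4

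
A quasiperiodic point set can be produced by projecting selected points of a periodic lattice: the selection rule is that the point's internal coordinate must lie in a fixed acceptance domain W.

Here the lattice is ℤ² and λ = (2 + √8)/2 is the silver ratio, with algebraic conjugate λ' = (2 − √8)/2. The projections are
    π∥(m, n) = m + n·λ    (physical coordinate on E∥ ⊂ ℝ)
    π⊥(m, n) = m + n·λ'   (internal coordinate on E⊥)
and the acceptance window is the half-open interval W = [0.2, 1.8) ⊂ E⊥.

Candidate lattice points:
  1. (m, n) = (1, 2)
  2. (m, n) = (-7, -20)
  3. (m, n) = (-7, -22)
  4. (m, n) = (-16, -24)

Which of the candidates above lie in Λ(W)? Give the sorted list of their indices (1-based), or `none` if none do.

λ' = (2−√8)/2 ≈ -0.4142.
[1] lift (1,2): star map gives 0.1716; window check 0.2 ≤ 0.1716 < 1.8 is false → out
[2] lift (-7,-20): star map gives 1.2843; window check 0.2 ≤ 1.2843 < 1.8 is true → IN Λ
[3] lift (-7,-22): star map gives 2.1127; window check 0.2 ≤ 2.1127 < 1.8 is false → out
[4] lift (-16,-24): star map gives -6.0589; window check 0.2 ≤ -6.0589 < 1.8 is false → out

2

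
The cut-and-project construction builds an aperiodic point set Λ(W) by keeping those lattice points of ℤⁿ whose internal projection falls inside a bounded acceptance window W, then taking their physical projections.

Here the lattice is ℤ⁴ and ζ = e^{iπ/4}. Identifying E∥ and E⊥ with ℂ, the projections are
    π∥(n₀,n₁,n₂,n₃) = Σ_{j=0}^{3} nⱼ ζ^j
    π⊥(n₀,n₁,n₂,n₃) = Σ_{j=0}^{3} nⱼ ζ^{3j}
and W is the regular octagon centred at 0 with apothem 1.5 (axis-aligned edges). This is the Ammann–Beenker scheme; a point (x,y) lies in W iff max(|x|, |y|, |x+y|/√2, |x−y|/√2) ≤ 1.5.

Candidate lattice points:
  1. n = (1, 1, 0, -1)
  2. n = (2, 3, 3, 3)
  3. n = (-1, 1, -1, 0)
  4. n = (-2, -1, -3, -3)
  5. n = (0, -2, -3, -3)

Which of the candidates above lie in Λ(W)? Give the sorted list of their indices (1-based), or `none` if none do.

1, 5

With ζ = e^{iπ/4} the internal vectors are ζ^0,ζ^3,ζ^6,ζ^9.
candidate 1: n = (1, 1, 0, -1) → π⊥ ≈ (-0.414214, +0.000000); max(|x|,|y|,|x±y|/√2) = 0.414214 ≤ 1.5 ⇒ ∈ W
candidate 2: n = (2, 3, 3, 3) → π⊥ ≈ (+2.000000, +1.242641); max(|x|,|y|,|x±y|/√2) = 2.292893 > 1.5 ⇒ ∉ W
candidate 3: n = (-1, 1, -1, 0) → π⊥ ≈ (-1.707107, +1.707107); max(|x|,|y|,|x±y|/√2) = 2.414214 > 1.5 ⇒ ∉ W
candidate 4: n = (-2, -1, -3, -3) → π⊥ ≈ (-3.414214, +0.171573); max(|x|,|y|,|x±y|/√2) = 3.414214 > 1.5 ⇒ ∉ W
candidate 5: n = (0, -2, -3, -3) → π⊥ ≈ (-0.707107, -0.535534); max(|x|,|y|,|x±y|/√2) = 0.878680 ≤ 1.5 ⇒ ∈ W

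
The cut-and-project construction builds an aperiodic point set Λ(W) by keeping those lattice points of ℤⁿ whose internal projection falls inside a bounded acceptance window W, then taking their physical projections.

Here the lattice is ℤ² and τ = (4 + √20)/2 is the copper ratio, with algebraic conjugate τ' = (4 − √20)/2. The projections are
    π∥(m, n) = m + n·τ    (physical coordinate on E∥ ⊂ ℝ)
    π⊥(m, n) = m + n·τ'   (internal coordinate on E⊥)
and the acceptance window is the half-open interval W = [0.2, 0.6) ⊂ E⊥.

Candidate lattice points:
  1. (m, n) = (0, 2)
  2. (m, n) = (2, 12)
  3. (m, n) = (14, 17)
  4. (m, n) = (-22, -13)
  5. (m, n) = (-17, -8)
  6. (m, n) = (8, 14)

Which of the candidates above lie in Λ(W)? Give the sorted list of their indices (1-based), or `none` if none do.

none

Compute τ' = (4−√20)/2 = -0.2361, so π⊥(m,n) = m -0.2361·n.
candidate 1: (m,n)=(0,2) → π∥ = 0+2·τ ≈ 8.4721, π⊥ = 0+2·τ' ≈ -0.4721 ∉ [0.2, 0.6) ⇒ out
candidate 2: (m,n)=(2,12) → π∥ = 2+12·τ ≈ 52.8328, π⊥ = 2+12·τ' ≈ -0.8328 ∉ [0.2, 0.6) ⇒ out
candidate 3: (m,n)=(14,17) → π∥ = 14+17·τ ≈ 86.0132, π⊥ = 14+17·τ' ≈ 9.9868 ∉ [0.2, 0.6) ⇒ out
candidate 4: (m,n)=(-22,-13) → π∥ = -22-13·τ ≈ -77.0689, π⊥ = -22-13·τ' ≈ -18.9311 ∉ [0.2, 0.6) ⇒ out
candidate 5: (m,n)=(-17,-8) → π∥ = -17-8·τ ≈ -50.8885, π⊥ = -17-8·τ' ≈ -15.1115 ∉ [0.2, 0.6) ⇒ out
candidate 6: (m,n)=(8,14) → π∥ = 8+14·τ ≈ 67.3050, π⊥ = 8+14·τ' ≈ 4.6950 ∉ [0.2, 0.6) ⇒ out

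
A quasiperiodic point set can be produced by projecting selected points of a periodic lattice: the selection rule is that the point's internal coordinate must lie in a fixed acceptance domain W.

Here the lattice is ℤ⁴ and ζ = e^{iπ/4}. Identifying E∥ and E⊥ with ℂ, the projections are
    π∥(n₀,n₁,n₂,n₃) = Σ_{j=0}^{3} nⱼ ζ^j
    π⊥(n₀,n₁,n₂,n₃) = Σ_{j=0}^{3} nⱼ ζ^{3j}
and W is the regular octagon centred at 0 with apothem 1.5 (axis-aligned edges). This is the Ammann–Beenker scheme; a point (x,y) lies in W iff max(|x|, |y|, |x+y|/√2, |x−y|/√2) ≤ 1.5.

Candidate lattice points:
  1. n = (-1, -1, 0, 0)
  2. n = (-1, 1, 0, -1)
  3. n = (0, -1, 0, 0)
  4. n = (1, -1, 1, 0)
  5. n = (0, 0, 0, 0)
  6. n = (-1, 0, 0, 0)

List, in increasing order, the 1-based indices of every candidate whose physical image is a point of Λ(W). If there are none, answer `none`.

1, 3, 5, 6

With ζ = e^{iπ/4} the internal vectors are ζ^0,ζ^3,ζ^6,ζ^9.
candidate 1: n = (-1, -1, 0, 0) → π⊥ ≈ (-0.2929, -0.7071); max(|x|,|y|,|x±y|/√2) = 0.7071 ≤ 1.5 ⇒ ∈ W
candidate 2: n = (-1, 1, 0, -1) → π⊥ ≈ (-2.4142, +0.0000); max(|x|,|y|,|x±y|/√2) = 2.4142 > 1.5 ⇒ ∉ W
candidate 3: n = (0, -1, 0, 0) → π⊥ ≈ (+0.7071, -0.7071); max(|x|,|y|,|x±y|/√2) = 1.0000 ≤ 1.5 ⇒ ∈ W
candidate 4: n = (1, -1, 1, 0) → π⊥ ≈ (+1.7071, -1.7071); max(|x|,|y|,|x±y|/√2) = 2.4142 > 1.5 ⇒ ∉ W
candidate 5: n = (0, 0, 0, 0) → π⊥ ≈ (+0.0000, +0.0000); max(|x|,|y|,|x±y|/√2) = 0.0000 ≤ 1.5 ⇒ ∈ W
candidate 6: n = (-1, 0, 0, 0) → π⊥ ≈ (-1.0000, +0.0000); max(|x|,|y|,|x±y|/√2) = 1.0000 ≤ 1.5 ⇒ ∈ W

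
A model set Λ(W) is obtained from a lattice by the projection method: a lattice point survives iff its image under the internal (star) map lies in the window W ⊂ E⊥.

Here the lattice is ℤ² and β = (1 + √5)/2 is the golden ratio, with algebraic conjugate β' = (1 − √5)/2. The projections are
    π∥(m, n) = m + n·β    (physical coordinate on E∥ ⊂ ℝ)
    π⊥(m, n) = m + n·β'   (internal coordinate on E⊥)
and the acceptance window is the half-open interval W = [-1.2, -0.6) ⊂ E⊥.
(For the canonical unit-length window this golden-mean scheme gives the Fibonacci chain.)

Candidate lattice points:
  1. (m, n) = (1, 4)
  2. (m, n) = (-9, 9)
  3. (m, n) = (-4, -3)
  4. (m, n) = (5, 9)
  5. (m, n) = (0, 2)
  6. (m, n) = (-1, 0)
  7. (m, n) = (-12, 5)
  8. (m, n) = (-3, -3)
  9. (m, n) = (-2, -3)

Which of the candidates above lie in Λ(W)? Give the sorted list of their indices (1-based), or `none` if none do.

6, 8

β' = (1−√5)/2 ≈ -0.6180.
candidate 1: (m,n)=(1,4) → π∥ = 1+4·β ≈ 7.4721, π⊥ = 1+4·β' ≈ -1.4721 ∉ [-1.2, -0.6) ⇒ out
candidate 2: (m,n)=(-9,9) → π∥ = -9+9·β ≈ 5.5623, π⊥ = -9+9·β' ≈ -14.5623 ∉ [-1.2, -0.6) ⇒ out
candidate 3: (m,n)=(-4,-3) → π∥ = -4-3·β ≈ -8.8541, π⊥ = -4-3·β' ≈ -2.1459 ∉ [-1.2, -0.6) ⇒ out
candidate 4: (m,n)=(5,9) → π∥ = 5+9·β ≈ 19.5623, π⊥ = 5+9·β' ≈ -0.5623 ∉ [-1.2, -0.6) ⇒ out
candidate 5: (m,n)=(0,2) → π∥ = 0+2·β ≈ 3.2361, π⊥ = 0+2·β' ≈ -1.2361 ∉ [-1.2, -0.6) ⇒ out
candidate 6: (m,n)=(-1,0) → π∥ = -1+0·β ≈ -1.0000, π⊥ = -1+0·β' ≈ -1.0000 ∈ [-1.2, -0.6) ⇒ IN Λ
candidate 7: (m,n)=(-12,5) → π∥ = -12+5·β ≈ -3.9098, π⊥ = -12+5·β' ≈ -15.0902 ∉ [-1.2, -0.6) ⇒ out
candidate 8: (m,n)=(-3,-3) → π∥ = -3-3·β ≈ -7.8541, π⊥ = -3-3·β' ≈ -1.1459 ∈ [-1.2, -0.6) ⇒ IN Λ
candidate 9: (m,n)=(-2,-3) → π∥ = -2-3·β ≈ -6.8541, π⊥ = -2-3·β' ≈ -0.1459 ∉ [-1.2, -0.6) ⇒ out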